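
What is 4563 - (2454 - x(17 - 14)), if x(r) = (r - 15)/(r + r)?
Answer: 2107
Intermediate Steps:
x(r) = (-15 + r)/(2*r) (x(r) = (-15 + r)/((2*r)) = (-15 + r)*(1/(2*r)) = (-15 + r)/(2*r))
4563 - (2454 - x(17 - 14)) = 4563 - (2454 - (-15 + (17 - 14))/(2*(17 - 14))) = 4563 - (2454 - (-15 + 3)/(2*3)) = 4563 - (2454 - (-12)/(2*3)) = 4563 - (2454 - 1*(-2)) = 4563 - (2454 + 2) = 4563 - 1*2456 = 4563 - 2456 = 2107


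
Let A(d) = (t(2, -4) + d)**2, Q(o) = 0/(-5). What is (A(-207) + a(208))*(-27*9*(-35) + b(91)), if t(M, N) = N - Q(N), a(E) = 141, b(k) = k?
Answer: 383914552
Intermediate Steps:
Q(o) = 0 (Q(o) = 0*(-1/5) = 0)
t(M, N) = N (t(M, N) = N - 1*0 = N + 0 = N)
A(d) = (-4 + d)**2
(A(-207) + a(208))*(-27*9*(-35) + b(91)) = ((-4 - 207)**2 + 141)*(-27*9*(-35) + 91) = ((-211)**2 + 141)*(-243*(-35) + 91) = (44521 + 141)*(8505 + 91) = 44662*8596 = 383914552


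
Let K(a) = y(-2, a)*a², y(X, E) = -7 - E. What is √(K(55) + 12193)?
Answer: I*√175357 ≈ 418.76*I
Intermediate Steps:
K(a) = a²*(-7 - a) (K(a) = (-7 - a)*a² = a²*(-7 - a))
√(K(55) + 12193) = √(55²*(-7 - 1*55) + 12193) = √(3025*(-7 - 55) + 12193) = √(3025*(-62) + 12193) = √(-187550 + 12193) = √(-175357) = I*√175357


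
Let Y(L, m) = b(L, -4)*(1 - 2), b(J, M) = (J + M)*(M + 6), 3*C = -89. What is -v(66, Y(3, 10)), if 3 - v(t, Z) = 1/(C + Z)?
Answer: -252/83 ≈ -3.0361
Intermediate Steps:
C = -89/3 (C = (⅓)*(-89) = -89/3 ≈ -29.667)
b(J, M) = (6 + M)*(J + M) (b(J, M) = (J + M)*(6 + M) = (6 + M)*(J + M))
Y(L, m) = 8 - 2*L (Y(L, m) = ((-4)² + 6*L + 6*(-4) + L*(-4))*(1 - 2) = (16 + 6*L - 24 - 4*L)*(-1) = (-8 + 2*L)*(-1) = 8 - 2*L)
v(t, Z) = 3 - 1/(-89/3 + Z)
-v(66, Y(3, 10)) = -9*(-30 + (8 - 2*3))/(-89 + 3*(8 - 2*3)) = -9*(-30 + (8 - 6))/(-89 + 3*(8 - 6)) = -9*(-30 + 2)/(-89 + 3*2) = -9*(-28)/(-89 + 6) = -9*(-28)/(-83) = -9*(-1)*(-28)/83 = -1*252/83 = -252/83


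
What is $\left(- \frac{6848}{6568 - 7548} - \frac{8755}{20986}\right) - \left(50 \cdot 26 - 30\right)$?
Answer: $- \frac{928001549}{734510} \approx -1263.4$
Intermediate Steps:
$\left(- \frac{6848}{6568 - 7548} - \frac{8755}{20986}\right) - \left(50 \cdot 26 - 30\right) = \left(- \frac{6848}{-980} - \frac{8755}{20986}\right) - \left(1300 - 30\right) = \left(\left(-6848\right) \left(- \frac{1}{980}\right) - \frac{8755}{20986}\right) - 1270 = \left(\frac{1712}{245} - \frac{8755}{20986}\right) - 1270 = \frac{4826151}{734510} - 1270 = - \frac{928001549}{734510}$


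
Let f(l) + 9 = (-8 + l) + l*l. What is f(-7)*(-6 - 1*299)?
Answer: -7625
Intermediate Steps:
f(l) = -17 + l + l² (f(l) = -9 + ((-8 + l) + l*l) = -9 + ((-8 + l) + l²) = -9 + (-8 + l + l²) = -17 + l + l²)
f(-7)*(-6 - 1*299) = (-17 - 7 + (-7)²)*(-6 - 1*299) = (-17 - 7 + 49)*(-6 - 299) = 25*(-305) = -7625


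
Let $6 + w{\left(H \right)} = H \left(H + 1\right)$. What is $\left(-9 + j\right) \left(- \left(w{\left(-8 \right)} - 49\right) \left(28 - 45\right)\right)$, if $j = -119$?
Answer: $-2176$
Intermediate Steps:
$w{\left(H \right)} = -6 + H \left(1 + H\right)$ ($w{\left(H \right)} = -6 + H \left(H + 1\right) = -6 + H \left(1 + H\right)$)
$\left(-9 + j\right) \left(- \left(w{\left(-8 \right)} - 49\right) \left(28 - 45\right)\right) = \left(-9 - 119\right) \left(- \left(\left(-6 - 8 + \left(-8\right)^{2}\right) - 49\right) \left(28 - 45\right)\right) = - 128 \left(- \left(\left(-6 - 8 + 64\right) - 49\right) \left(-17\right)\right) = - 128 \left(- \left(50 - 49\right) \left(-17\right)\right) = - 128 \left(- 1 \left(-17\right)\right) = - 128 \left(\left(-1\right) \left(-17\right)\right) = \left(-128\right) 17 = -2176$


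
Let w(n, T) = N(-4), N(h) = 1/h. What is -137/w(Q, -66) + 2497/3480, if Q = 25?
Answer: 1909537/3480 ≈ 548.72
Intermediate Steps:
w(n, T) = -¼ (w(n, T) = 1/(-4) = -¼)
-137/w(Q, -66) + 2497/3480 = -137/(-¼) + 2497/3480 = -137*(-4) + 2497*(1/3480) = 548 + 2497/3480 = 1909537/3480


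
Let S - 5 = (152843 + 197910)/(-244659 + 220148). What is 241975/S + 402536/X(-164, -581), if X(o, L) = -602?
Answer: -1831174771789/68687598 ≈ -26659.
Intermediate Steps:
S = -228198/24511 (S = 5 + (152843 + 197910)/(-244659 + 220148) = 5 + 350753/(-24511) = 5 + 350753*(-1/24511) = 5 - 350753/24511 = -228198/24511 ≈ -9.3100)
241975/S + 402536/X(-164, -581) = 241975/(-228198/24511) + 402536/(-602) = 241975*(-24511/228198) + 402536*(-1/602) = -5931049225/228198 - 201268/301 = -1831174771789/68687598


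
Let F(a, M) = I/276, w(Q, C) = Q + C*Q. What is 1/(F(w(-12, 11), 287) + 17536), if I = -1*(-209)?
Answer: 276/4840145 ≈ 5.7023e-5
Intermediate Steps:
I = 209
F(a, M) = 209/276
1/(F(w(-12, 11), 287) + 17536) = 1/(209/276 + 17536) = 1/(4840145/276) = 276/4840145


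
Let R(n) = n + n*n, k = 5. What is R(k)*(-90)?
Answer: -2700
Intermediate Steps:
R(n) = n + n**2
R(k)*(-90) = (5*(1 + 5))*(-90) = (5*6)*(-90) = 30*(-90) = -2700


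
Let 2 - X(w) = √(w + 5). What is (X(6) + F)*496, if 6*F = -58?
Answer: -11408/3 - 496*√11 ≈ -5447.7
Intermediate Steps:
F = -29/3 (F = (⅙)*(-58) = -29/3 ≈ -9.6667)
X(w) = 2 - √(5 + w) (X(w) = 2 - √(w + 5) = 2 - √(5 + w))
(X(6) + F)*496 = ((2 - √(5 + 6)) - 29/3)*496 = ((2 - √11) - 29/3)*496 = (-23/3 - √11)*496 = -11408/3 - 496*√11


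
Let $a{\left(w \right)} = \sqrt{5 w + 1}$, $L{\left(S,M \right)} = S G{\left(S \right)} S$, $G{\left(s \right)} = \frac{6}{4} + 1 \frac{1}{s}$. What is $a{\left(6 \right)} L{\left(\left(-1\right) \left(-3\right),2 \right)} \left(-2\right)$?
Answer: $- 33 \sqrt{31} \approx -183.74$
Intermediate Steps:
$G{\left(s \right)} = \frac{3}{2} + \frac{1}{s}$ ($G{\left(s \right)} = 6 \cdot \frac{1}{4} + \frac{1}{s} = \frac{3}{2} + \frac{1}{s}$)
$L{\left(S,M \right)} = S^{2} \left(\frac{3}{2} + \frac{1}{S}\right)$ ($L{\left(S,M \right)} = S \left(\frac{3}{2} + \frac{1}{S}\right) S = S^{2} \left(\frac{3}{2} + \frac{1}{S}\right)$)
$a{\left(w \right)} = \sqrt{1 + 5 w}$
$a{\left(6 \right)} L{\left(\left(-1\right) \left(-3\right),2 \right)} \left(-2\right) = \sqrt{1 + 5 \cdot 6} \frac{\left(-1\right) \left(-3\right) \left(2 + 3 \left(\left(-1\right) \left(-3\right)\right)\right)}{2} \left(-2\right) = \sqrt{1 + 30} \cdot \frac{1}{2} \cdot 3 \left(2 + 3 \cdot 3\right) \left(-2\right) = \sqrt{31} \cdot \frac{1}{2} \cdot 3 \left(2 + 9\right) \left(-2\right) = \sqrt{31} \cdot \frac{1}{2} \cdot 3 \cdot 11 \left(-2\right) = \sqrt{31} \cdot \frac{33}{2} \left(-2\right) = \frac{33 \sqrt{31}}{2} \left(-2\right) = - 33 \sqrt{31}$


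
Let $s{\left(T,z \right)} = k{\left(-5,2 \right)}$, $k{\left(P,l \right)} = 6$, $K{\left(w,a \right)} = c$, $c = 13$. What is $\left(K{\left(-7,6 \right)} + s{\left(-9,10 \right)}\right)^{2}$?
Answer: $361$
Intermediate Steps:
$K{\left(w,a \right)} = 13$
$s{\left(T,z \right)} = 6$
$\left(K{\left(-7,6 \right)} + s{\left(-9,10 \right)}\right)^{2} = \left(13 + 6\right)^{2} = 19^{2} = 361$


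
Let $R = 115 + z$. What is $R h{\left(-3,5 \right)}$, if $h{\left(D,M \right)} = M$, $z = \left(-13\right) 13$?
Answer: $-270$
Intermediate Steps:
$z = -169$
$R = -54$ ($R = 115 - 169 = -54$)
$R h{\left(-3,5 \right)} = \left(-54\right) 5 = -270$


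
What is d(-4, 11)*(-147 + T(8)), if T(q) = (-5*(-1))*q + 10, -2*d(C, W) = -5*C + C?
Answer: 776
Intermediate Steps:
d(C, W) = 2*C (d(C, W) = -(-5*C + C)/2 = -(-2)*C = 2*C)
T(q) = 10 + 5*q (T(q) = 5*q + 10 = 10 + 5*q)
d(-4, 11)*(-147 + T(8)) = (2*(-4))*(-147 + (10 + 5*8)) = -8*(-147 + (10 + 40)) = -8*(-147 + 50) = -8*(-97) = 776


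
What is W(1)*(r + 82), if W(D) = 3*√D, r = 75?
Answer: 471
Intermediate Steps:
W(1)*(r + 82) = (3*√1)*(75 + 82) = (3*1)*157 = 3*157 = 471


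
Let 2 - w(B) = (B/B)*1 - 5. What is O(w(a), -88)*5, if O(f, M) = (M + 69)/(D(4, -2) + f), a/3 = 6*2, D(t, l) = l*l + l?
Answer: -95/8 ≈ -11.875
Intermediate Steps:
D(t, l) = l + l² (D(t, l) = l² + l = l + l²)
a = 36 (a = 3*(6*2) = 3*12 = 36)
w(B) = 6 (w(B) = 2 - ((B/B)*1 - 5) = 2 - (1*1 - 5) = 2 - (1 - 5) = 2 - 1*(-4) = 2 + 4 = 6)
O(f, M) = (69 + M)/(2 + f) (O(f, M) = (M + 69)/(-2*(1 - 2) + f) = (69 + M)/(-2*(-1) + f) = (69 + M)/(2 + f))
O(w(a), -88)*5 = ((69 - 88)/(2 + 6))*5 = (-19/8)*5 = ((⅛)*(-19))*5 = -19/8*5 = -95/8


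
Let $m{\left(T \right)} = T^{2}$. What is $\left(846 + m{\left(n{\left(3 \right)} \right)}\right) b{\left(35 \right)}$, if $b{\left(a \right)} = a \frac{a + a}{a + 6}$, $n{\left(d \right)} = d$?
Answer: $\frac{2094750}{41} \approx 51091.0$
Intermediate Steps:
$b{\left(a \right)} = \frac{2 a^{2}}{6 + a}$ ($b{\left(a \right)} = a \frac{2 a}{6 + a} = \frac{2 a^{2}}{6 + a}$)
$\left(846 + m{\left(n{\left(3 \right)} \right)}\right) b{\left(35 \right)} = \left(846 + 3^{2}\right) \frac{2 \cdot 35^{2}}{6 + 35} = \left(846 + 9\right) 2 \cdot 1225 \cdot \frac{1}{41} = 855 \cdot 2 \cdot 1225 \cdot \frac{1}{41} = 855 \cdot \frac{2450}{41} = \frac{2094750}{41}$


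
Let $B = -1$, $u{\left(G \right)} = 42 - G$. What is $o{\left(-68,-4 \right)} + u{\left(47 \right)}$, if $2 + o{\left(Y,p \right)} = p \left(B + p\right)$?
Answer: $13$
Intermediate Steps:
$o{\left(Y,p \right)} = -2 + p \left(-1 + p\right)$
$o{\left(-68,-4 \right)} + u{\left(47 \right)} = \left(-2 + \left(-4\right)^{2} - -4\right) + \left(42 - 47\right) = \left(-2 + 16 + 4\right) + \left(42 - 47\right) = 18 - 5 = 13$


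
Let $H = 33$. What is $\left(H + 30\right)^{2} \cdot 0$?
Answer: $0$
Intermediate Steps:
$\left(H + 30\right)^{2} \cdot 0 = \left(33 + 30\right)^{2} \cdot 0 = 63^{2} \cdot 0 = 3969 \cdot 0 = 0$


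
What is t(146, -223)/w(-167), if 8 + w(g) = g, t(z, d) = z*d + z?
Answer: 32412/175 ≈ 185.21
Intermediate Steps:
t(z, d) = z + d*z (t(z, d) = d*z + z = z + d*z)
w(g) = -8 + g
t(146, -223)/w(-167) = (146*(1 - 223))/(-8 - 167) = (146*(-222))/(-175) = -32412*(-1/175) = 32412/175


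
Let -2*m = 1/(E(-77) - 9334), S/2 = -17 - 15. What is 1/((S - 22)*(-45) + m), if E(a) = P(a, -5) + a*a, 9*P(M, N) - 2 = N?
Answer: 20432/79071843 ≈ 0.00025840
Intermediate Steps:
S = -64 (S = 2*(-17 - 15) = 2*(-32) = -64)
P(M, N) = 2/9 + N/9
E(a) = -⅓ + a² (E(a) = (2/9 + (⅑)*(-5)) + a*a = (2/9 - 5/9) + a² = -⅓ + a²)
m = 3/20432 (m = -1/(2*((-⅓ + (-77)²) - 9334)) = -1/(2*((-⅓ + 5929) - 9334)) = -1/(2*(17786/3 - 9334)) = -1/(2*(-10216/3)) = -½*(-3/10216) = 3/20432 ≈ 0.00014683)
1/((S - 22)*(-45) + m) = 1/((-64 - 22)*(-45) + 3/20432) = 1/(-86*(-45) + 3/20432) = 1/(3870 + 3/20432) = 1/(79071843/20432) = 20432/79071843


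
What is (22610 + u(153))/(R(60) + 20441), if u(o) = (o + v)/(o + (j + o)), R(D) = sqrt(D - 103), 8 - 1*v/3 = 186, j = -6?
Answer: 46214504993/41783452400 - 2260873*I*sqrt(43)/41783452400 ≈ 1.106 - 0.00035482*I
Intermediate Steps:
v = -534 (v = 24 - 3*186 = 24 - 558 = -534)
R(D) = sqrt(-103 + D)
u(o) = (-534 + o)/(-6 + 2*o) (u(o) = (o - 534)/(o + (-6 + o)) = (-534 + o)/(-6 + 2*o))
(22610 + u(153))/(R(60) + 20441) = (22610 + (-534 + 153)/(2*(-3 + 153)))/(sqrt(-103 + 60) + 20441) = (22610 + (1/2)*(-381)/150)/(sqrt(-43) + 20441) = (22610 + (1/2)*(1/150)*(-381))/(I*sqrt(43) + 20441) = (22610 - 127/100)/(20441 + I*sqrt(43)) = 2260873/(100*(20441 + I*sqrt(43)))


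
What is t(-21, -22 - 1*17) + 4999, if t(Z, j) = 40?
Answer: 5039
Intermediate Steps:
t(-21, -22 - 1*17) + 4999 = 40 + 4999 = 5039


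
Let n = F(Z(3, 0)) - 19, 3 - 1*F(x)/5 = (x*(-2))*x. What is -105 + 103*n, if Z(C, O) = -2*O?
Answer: -517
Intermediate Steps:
F(x) = 15 + 10*x**2 (F(x) = 15 - 5*x*(-2)*x = 15 - 5*(-2*x)*x = 15 - (-10)*x**2 = 15 + 10*x**2)
n = -4 (n = (15 + 10*(-2*0)**2) - 19 = (15 + 10*0**2) - 19 = (15 + 10*0) - 19 = (15 + 0) - 19 = 15 - 19 = -4)
-105 + 103*n = -105 + 103*(-4) = -105 - 412 = -517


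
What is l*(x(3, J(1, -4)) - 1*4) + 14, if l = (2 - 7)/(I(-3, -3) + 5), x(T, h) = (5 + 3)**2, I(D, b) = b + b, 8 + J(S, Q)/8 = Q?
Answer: 314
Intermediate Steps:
J(S, Q) = -64 + 8*Q
I(D, b) = 2*b
x(T, h) = 64 (x(T, h) = 8**2 = 64)
l = 5 (l = (2 - 7)/(2*(-3) + 5) = -5/(-6 + 5) = -5/(-1) = -5*(-1) = 5)
l*(x(3, J(1, -4)) - 1*4) + 14 = 5*(64 - 1*4) + 14 = 5*(64 - 4) + 14 = 5*60 + 14 = 300 + 14 = 314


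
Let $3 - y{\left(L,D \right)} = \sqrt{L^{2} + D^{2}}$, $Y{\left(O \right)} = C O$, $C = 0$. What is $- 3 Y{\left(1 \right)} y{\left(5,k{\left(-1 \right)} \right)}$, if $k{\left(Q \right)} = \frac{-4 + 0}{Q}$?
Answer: $0$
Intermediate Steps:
$Y{\left(O \right)} = 0$ ($Y{\left(O \right)} = 0 O = 0$)
$k{\left(Q \right)} = - \frac{4}{Q}$
$y{\left(L,D \right)} = 3 - \sqrt{D^{2} + L^{2}}$ ($y{\left(L,D \right)} = 3 - \sqrt{L^{2} + D^{2}} = 3 - \sqrt{D^{2} + L^{2}}$)
$- 3 Y{\left(1 \right)} y{\left(5,k{\left(-1 \right)} \right)} = \left(-3\right) 0 \left(3 - \sqrt{\left(- \frac{4}{-1}\right)^{2} + 5^{2}}\right) = 0 \left(3 - \sqrt{\left(\left(-4\right) \left(-1\right)\right)^{2} + 25}\right) = 0 \left(3 - \sqrt{4^{2} + 25}\right) = 0 \left(3 - \sqrt{16 + 25}\right) = 0 \left(3 - \sqrt{41}\right) = 0$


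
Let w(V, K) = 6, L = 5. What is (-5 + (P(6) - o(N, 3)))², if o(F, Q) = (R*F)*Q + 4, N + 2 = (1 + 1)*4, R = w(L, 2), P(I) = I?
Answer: 12321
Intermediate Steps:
R = 6
N = 6 (N = -2 + (1 + 1)*4 = -2 + 2*4 = -2 + 8 = 6)
o(F, Q) = 4 + 6*F*Q (o(F, Q) = (6*F)*Q + 4 = 6*F*Q + 4 = 4 + 6*F*Q)
(-5 + (P(6) - o(N, 3)))² = (-5 + (6 - (4 + 6*6*3)))² = (-5 + (6 - (4 + 108)))² = (-5 + (6 - 1*112))² = (-5 + (6 - 112))² = (-5 - 106)² = (-111)² = 12321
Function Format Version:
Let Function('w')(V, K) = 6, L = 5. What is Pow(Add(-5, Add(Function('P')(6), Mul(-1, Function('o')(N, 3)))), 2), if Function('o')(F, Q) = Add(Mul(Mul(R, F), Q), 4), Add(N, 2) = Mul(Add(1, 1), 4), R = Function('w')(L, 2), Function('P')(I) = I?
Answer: 12321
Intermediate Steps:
R = 6
N = 6 (N = Add(-2, Mul(Add(1, 1), 4)) = Add(-2, Mul(2, 4)) = Add(-2, 8) = 6)
Function('o')(F, Q) = Add(4, Mul(6, F, Q)) (Function('o')(F, Q) = Add(Mul(Mul(6, F), Q), 4) = Add(Mul(6, F, Q), 4) = Add(4, Mul(6, F, Q)))
Pow(Add(-5, Add(Function('P')(6), Mul(-1, Function('o')(N, 3)))), 2) = Pow(Add(-5, Add(6, Mul(-1, Add(4, Mul(6, 6, 3))))), 2) = Pow(Add(-5, Add(6, Mul(-1, Add(4, 108)))), 2) = Pow(Add(-5, Add(6, Mul(-1, 112))), 2) = Pow(Add(-5, Add(6, -112)), 2) = Pow(Add(-5, -106), 2) = Pow(-111, 2) = 12321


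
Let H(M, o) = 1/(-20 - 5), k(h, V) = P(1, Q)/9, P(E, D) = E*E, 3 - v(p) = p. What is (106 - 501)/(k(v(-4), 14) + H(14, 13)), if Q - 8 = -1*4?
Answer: -88875/16 ≈ -5554.7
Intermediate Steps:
v(p) = 3 - p
Q = 4 (Q = 8 - 1*4 = 8 - 4 = 4)
P(E, D) = E²
k(h, V) = ⅑ (k(h, V) = 1²/9 = 1*(⅑) = ⅑)
H(M, o) = -1/25 (H(M, o) = 1/(-25) = -1/25)
(106 - 501)/(k(v(-4), 14) + H(14, 13)) = (106 - 501)/(⅑ - 1/25) = -395/16/225 = -395*225/16 = -88875/16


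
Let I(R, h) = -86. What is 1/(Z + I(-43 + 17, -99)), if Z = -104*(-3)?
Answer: 1/226 ≈ 0.0044248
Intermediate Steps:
Z = 312
1/(Z + I(-43 + 17, -99)) = 1/(312 - 86) = 1/226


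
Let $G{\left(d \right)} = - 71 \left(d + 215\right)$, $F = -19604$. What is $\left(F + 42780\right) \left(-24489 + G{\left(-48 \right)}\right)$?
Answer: $-842354896$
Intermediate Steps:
$G{\left(d \right)} = -15265 - 71 d$ ($G{\left(d \right)} = - 71 \left(215 + d\right) = -15265 - 71 d$)
$\left(F + 42780\right) \left(-24489 + G{\left(-48 \right)}\right) = \left(-19604 + 42780\right) \left(-24489 - 11857\right) = 23176 \left(-24489 + \left(-15265 + 3408\right)\right) = 23176 \left(-24489 - 11857\right) = 23176 \left(-36346\right) = -842354896$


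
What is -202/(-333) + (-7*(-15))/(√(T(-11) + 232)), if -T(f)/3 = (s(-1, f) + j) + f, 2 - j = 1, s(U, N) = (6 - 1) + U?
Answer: 202/333 + 21*√10/10 ≈ 7.2474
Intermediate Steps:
s(U, N) = 5 + U
j = 1 (j = 2 - 1*1 = 2 - 1 = 1)
T(f) = -15 - 3*f (T(f) = -3*(((5 - 1) + 1) + f) = -3*((4 + 1) + f) = -3*(5 + f) = -15 - 3*f)
-202/(-333) + (-7*(-15))/(√(T(-11) + 232)) = -202/(-333) + (-7*(-15))/(√((-15 - 3*(-11)) + 232)) = -202*(-1/333) + 105/(√((-15 + 33) + 232)) = 202/333 + 105/(√(18 + 232)) = 202/333 + 105/(√250) = 202/333 + 105/((5*√10)) = 202/333 + 105*(√10/50) = 202/333 + 21*√10/10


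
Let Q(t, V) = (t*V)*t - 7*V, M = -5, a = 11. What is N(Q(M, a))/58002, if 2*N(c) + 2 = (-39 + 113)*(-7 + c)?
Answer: 3533/29001 ≈ 0.12182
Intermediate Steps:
Q(t, V) = -7*V + V*t² (Q(t, V) = (V*t)*t - 7*V = V*t² - 7*V = -7*V + V*t²)
N(c) = -260 + 37*c (N(c) = -1 + ((-39 + 113)*(-7 + c))/2 = -1 + (74*(-7 + c))/2 = -1 + (-518 + 74*c)/2 = -1 + (-259 + 37*c) = -260 + 37*c)
N(Q(M, a))/58002 = (-260 + 37*(11*(-7 + (-5)²)))/58002 = (-260 + 37*(11*(-7 + 25)))*(1/58002) = (-260 + 37*(11*18))*(1/58002) = (-260 + 37*198)*(1/58002) = (-260 + 7326)*(1/58002) = 7066*(1/58002) = 3533/29001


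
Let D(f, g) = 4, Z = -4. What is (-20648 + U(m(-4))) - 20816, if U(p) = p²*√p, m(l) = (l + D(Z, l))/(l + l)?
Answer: 0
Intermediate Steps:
m(l) = (4 + l)/(2*l) (m(l) = (l + 4)/(l + l) = (4 + l)/((2*l)) = (4 + l)*(1/(2*l)) = (4 + l)/(2*l))
U(p) = p^(5/2)
(-20648 + U(m(-4))) - 20816 = (-20648 + ((½)*(4 - 4)/(-4))^(5/2)) - 20816 = (-20648 + ((½)*(-¼)*0)^(5/2)) - 20816 = (-20648 + 0^(5/2)) - 20816 = (-20648 + 0) - 20816 = -20648 - 20816 = -41464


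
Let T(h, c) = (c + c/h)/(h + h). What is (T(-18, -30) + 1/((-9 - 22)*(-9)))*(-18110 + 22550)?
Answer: 979390/279 ≈ 3510.4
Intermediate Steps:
T(h, c) = (c + c/h)/(2*h) (T(h, c) = (c + c/h)/((2*h)) = (c + c/h)*(1/(2*h)) = (c + c/h)/(2*h))
(T(-18, -30) + 1/((-9 - 22)*(-9)))*(-18110 + 22550) = ((1/2)*(-30)*(1 - 18)/(-18)**2 + 1/((-9 - 22)*(-9)))*(-18110 + 22550) = ((1/2)*(-30)*(1/324)*(-17) + 1/(-31*(-9)))*4440 = (85/108 + 1/279)*4440 = (2647/3348)*4440 = 979390/279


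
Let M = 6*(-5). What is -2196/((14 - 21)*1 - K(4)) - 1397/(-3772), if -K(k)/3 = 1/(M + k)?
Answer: 215624557/697820 ≈ 309.00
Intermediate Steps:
M = -30
K(k) = -3/(-30 + k)
-2196/((14 - 21)*1 - K(4)) - 1397/(-3772) = -2196/((14 - 21)*1 - (-3)/(-30 + 4)) - 1397/(-3772) = -2196/(-7*1 - (-3)/(-26)) - 1397*(-1/3772) = -2196/(-7 - (-3)*(-1)/26) + 1397/3772 = -2196/(-7 - 1*3/26) + 1397/3772 = -2196/(-7 - 3/26) + 1397/3772 = -2196/(-185/26) + 1397/3772 = -2196*(-26/185) + 1397/3772 = 57096/185 + 1397/3772 = 215624557/697820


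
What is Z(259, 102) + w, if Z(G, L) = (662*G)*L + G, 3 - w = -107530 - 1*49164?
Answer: 17645672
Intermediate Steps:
w = 156697 (w = 3 - (-107530 - 1*49164) = 3 - (-107530 - 49164) = 3 - 1*(-156694) = 3 + 156694 = 156697)
Z(G, L) = G + 662*G*L (Z(G, L) = 662*G*L + G = G + 662*G*L)
Z(259, 102) + w = 259*(1 + 662*102) + 156697 = 259*(1 + 67524) + 156697 = 259*67525 + 156697 = 17488975 + 156697 = 17645672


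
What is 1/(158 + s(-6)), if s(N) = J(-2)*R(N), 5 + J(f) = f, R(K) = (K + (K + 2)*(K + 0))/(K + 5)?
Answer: 1/284 ≈ 0.0035211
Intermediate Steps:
R(K) = (K + K*(2 + K))/(5 + K) (R(K) = (K + (2 + K)*K)/(5 + K) = (K + K*(2 + K))/(5 + K))
J(f) = -5 + f
s(N) = -7*N*(3 + N)/(5 + N) (s(N) = (-5 - 2)*(N*(3 + N)/(5 + N)) = -7*N*(3 + N)/(5 + N))
1/(158 + s(-6)) = 1/(158 - 7*(-6)*(3 - 6)/(5 - 6)) = 1/(158 - 7*(-6)*(-3)/(-1)) = 1/(158 - 7*(-6)*(-1)*(-3)) = 1/(158 + 126) = 1/284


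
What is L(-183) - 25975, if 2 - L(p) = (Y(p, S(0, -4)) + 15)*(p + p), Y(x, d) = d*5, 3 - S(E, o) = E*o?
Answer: -14993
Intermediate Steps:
S(E, o) = 3 - E*o
Y(x, d) = 5*d
L(p) = 2 - 60*p (L(p) = 2 - (5*(3 - 1*0*(-4)) + 15)*(p + p) = 2 - (5*(3 + 0) + 15)*2*p = 2 - (5*3 + 15)*2*p = 2 - (15 + 15)*2*p = 2 - 30*2*p = 2 - 60*p)
L(-183) - 25975 = (2 - 60*(-183)) - 25975 = (2 + 10980) - 25975 = 10982 - 25975 = -14993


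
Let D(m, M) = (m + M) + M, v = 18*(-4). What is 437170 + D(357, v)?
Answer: 437383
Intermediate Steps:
v = -72
D(m, M) = m + 2*M (D(m, M) = (M + m) + M = m + 2*M)
437170 + D(357, v) = 437170 + (357 + 2*(-72)) = 437170 + (357 - 144) = 437170 + 213 = 437383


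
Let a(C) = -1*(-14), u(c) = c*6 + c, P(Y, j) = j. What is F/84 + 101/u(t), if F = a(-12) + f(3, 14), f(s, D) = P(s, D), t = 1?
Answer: 310/21 ≈ 14.762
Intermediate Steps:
f(s, D) = D
u(c) = 7*c (u(c) = 6*c + c = 7*c)
a(C) = 14
F = 28 (F = 14 + 14 = 28)
F/84 + 101/u(t) = 28/84 + 101/((7*1)) = 28*(1/84) + 101/7 = 1/3 + 101*(1/7) = 1/3 + 101/7 = 310/21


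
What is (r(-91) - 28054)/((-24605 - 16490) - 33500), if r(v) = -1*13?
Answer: 28067/74595 ≈ 0.37626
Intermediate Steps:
r(v) = -13
(r(-91) - 28054)/((-24605 - 16490) - 33500) = (-13 - 28054)/((-24605 - 16490) - 33500) = -28067/(-41095 - 33500) = -28067/(-74595) = -28067*(-1/74595) = 28067/74595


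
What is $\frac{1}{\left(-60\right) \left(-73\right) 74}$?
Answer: $\frac{1}{324120} \approx 3.0853 \cdot 10^{-6}$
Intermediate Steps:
$\frac{1}{\left(-60\right) \left(-73\right) 74} = \frac{1}{4380 \cdot 74} = \frac{1}{324120}$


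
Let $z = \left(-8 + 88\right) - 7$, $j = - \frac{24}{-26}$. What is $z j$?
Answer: $\frac{876}{13} \approx 67.385$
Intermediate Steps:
$j = \frac{12}{13}$ ($j = \left(-24\right) \left(- \frac{1}{26}\right) = \frac{12}{13} \approx 0.92308$)
$z = 73$ ($z = 80 - 7 = 73$)
$z j = 73 \cdot \frac{12}{13} = \frac{876}{13}$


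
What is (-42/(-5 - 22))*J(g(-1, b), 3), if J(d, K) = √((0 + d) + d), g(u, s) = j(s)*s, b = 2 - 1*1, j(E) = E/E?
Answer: 14*√2/9 ≈ 2.1999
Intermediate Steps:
j(E) = 1
b = 1 (b = 2 - 1 = 1)
g(u, s) = s (g(u, s) = 1*s = s)
J(d, K) = √2*√d (J(d, K) = √(d + d) = √(2*d) = √2*√d)
(-42/(-5 - 22))*J(g(-1, b), 3) = (-42/(-5 - 22))*(√2*√1) = (-42/(-27))*(√2*1) = (-1/27*(-42))*√2 = 14*√2/9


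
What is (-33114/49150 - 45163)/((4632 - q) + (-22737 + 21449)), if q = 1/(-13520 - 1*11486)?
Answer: -27754091433692/2054963097375 ≈ -13.506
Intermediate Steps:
q = -1/25006 (q = 1/(-13520 - 11486) = 1/(-25006) = -1/25006 ≈ -3.9990e-5)
(-33114/49150 - 45163)/((4632 - q) + (-22737 + 21449)) = (-33114/49150 - 45163)/((4632 - 1*(-1/25006)) + (-22737 + 21449)) = (-33114*1/49150 - 45163)/((4632 + 1/25006) - 1288) = (-16557/24575 - 45163)/(115827793/25006 - 1288) = -1109897282/(24575*83620065/25006) = -1109897282/24575*25006/83620065 = -27754091433692/2054963097375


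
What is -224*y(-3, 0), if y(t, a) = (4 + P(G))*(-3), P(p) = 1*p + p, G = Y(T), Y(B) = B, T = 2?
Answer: 5376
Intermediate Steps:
G = 2
P(p) = 2*p (P(p) = p + p = 2*p)
y(t, a) = -24 (y(t, a) = (4 + 2*2)*(-3) = (4 + 4)*(-3) = 8*(-3) = -24)
-224*y(-3, 0) = -224*(-24) = 5376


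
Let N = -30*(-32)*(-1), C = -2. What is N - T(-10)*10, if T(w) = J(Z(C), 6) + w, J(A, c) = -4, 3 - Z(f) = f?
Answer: -820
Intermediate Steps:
Z(f) = 3 - f
T(w) = -4 + w
N = -960 (N = 960*(-1) = -960)
N - T(-10)*10 = -960 - (-4 - 10)*10 = -960 - (-14)*10 = -960 - 1*(-140) = -960 + 140 = -820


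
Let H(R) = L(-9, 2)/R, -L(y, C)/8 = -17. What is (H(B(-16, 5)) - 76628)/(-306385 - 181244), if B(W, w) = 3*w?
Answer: 1149284/7314435 ≈ 0.15713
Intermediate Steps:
L(y, C) = 136 (L(y, C) = -8*(-17) = 136)
H(R) = 136/R
(H(B(-16, 5)) - 76628)/(-306385 - 181244) = (136/((3*5)) - 76628)/(-306385 - 181244) = (136/15 - 76628)/(-487629) = (136*(1/15) - 76628)*(-1/487629) = (136/15 - 76628)*(-1/487629) = -1149284/15*(-1/487629) = 1149284/7314435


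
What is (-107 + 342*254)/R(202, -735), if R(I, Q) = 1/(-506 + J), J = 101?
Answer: -35138205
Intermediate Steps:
R(I, Q) = -1/405 (R(I, Q) = 1/(-506 + 101) = 1/(-405) = -1/405)
(-107 + 342*254)/R(202, -735) = (-107 + 342*254)/(-1/405) = (-107 + 86868)*(-405) = 86761*(-405) = -35138205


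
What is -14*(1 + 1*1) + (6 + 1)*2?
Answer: -14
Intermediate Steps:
-14*(1 + 1*1) + (6 + 1)*2 = -14*(1 + 1) + 7*2 = -14*2 + 14 = -28 + 14 = -14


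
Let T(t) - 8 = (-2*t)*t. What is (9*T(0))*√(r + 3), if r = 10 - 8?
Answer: 72*√5 ≈ 161.00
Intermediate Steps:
T(t) = 8 - 2*t² (T(t) = 8 + (-2*t)*t = 8 - 2*t²)
r = 2
(9*T(0))*√(r + 3) = (9*(8 - 2*0²))*√(2 + 3) = (9*(8 - 2*0))*√5 = (9*(8 + 0))*√5 = (9*8)*√5 = 72*√5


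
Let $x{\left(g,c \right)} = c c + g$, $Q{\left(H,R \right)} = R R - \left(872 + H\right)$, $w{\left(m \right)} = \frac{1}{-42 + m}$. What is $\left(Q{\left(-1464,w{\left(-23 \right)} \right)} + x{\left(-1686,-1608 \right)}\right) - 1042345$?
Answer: $\frac{6515900626}{4225} \approx 1.5422 \cdot 10^{6}$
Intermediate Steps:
$Q{\left(H,R \right)} = -872 + R^{2} - H$ ($Q{\left(H,R \right)} = R^{2} - \left(872 + H\right) = -872 + R^{2} - H$)
$x{\left(g,c \right)} = g + c^{2}$ ($x{\left(g,c \right)} = c^{2} + g = g + c^{2}$)
$\left(Q{\left(-1464,w{\left(-23 \right)} \right)} + x{\left(-1686,-1608 \right)}\right) - 1042345 = \left(\left(-872 + \left(\frac{1}{-42 - 23}\right)^{2} - -1464\right) - \left(1686 - \left(-1608\right)^{2}\right)\right) - 1042345 = \left(\left(-872 + \left(\frac{1}{-65}\right)^{2} + 1464\right) + \left(-1686 + 2585664\right)\right) - 1042345 = \left(\left(-872 + \left(- \frac{1}{65}\right)^{2} + 1464\right) + 2583978\right) - 1042345 = \left(\left(-872 + \frac{1}{4225} + 1464\right) + 2583978\right) - 1042345 = \left(\frac{2501201}{4225} + 2583978\right) - 1042345 = \frac{10919808251}{4225} - 1042345 = \frac{6515900626}{4225}$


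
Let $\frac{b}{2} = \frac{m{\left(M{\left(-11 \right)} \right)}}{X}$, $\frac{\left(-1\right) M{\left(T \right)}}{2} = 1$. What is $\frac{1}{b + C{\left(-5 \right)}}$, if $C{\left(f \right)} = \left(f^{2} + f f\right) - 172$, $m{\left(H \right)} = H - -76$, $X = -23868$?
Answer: $- \frac{5967}{728011} \approx -0.0081963$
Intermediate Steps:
$M{\left(T \right)} = -2$ ($M{\left(T \right)} = \left(-2\right) 1 = -2$)
$m{\left(H \right)} = 76 + H$ ($m{\left(H \right)} = H + 76 = 76 + H$)
$C{\left(f \right)} = -172 + 2 f^{2}$ ($C{\left(f \right)} = \left(f^{2} + f^{2}\right) - 172 = 2 f^{2} - 172 = -172 + 2 f^{2}$)
$b = - \frac{37}{5967}$ ($b = 2 \frac{76 - 2}{-23868} = 2 \cdot 74 \left(- \frac{1}{23868}\right) = 2 \left(- \frac{37}{11934}\right) = - \frac{37}{5967} \approx -0.0062008$)
$\frac{1}{b + C{\left(-5 \right)}} = \frac{1}{- \frac{37}{5967} - \left(172 - 2 \left(-5\right)^{2}\right)} = \frac{1}{- \frac{37}{5967} + \left(-172 + 2 \cdot 25\right)} = \frac{1}{- \frac{37}{5967} + \left(-172 + 50\right)} = \frac{1}{- \frac{37}{5967} - 122} = \frac{1}{- \frac{728011}{5967}} = - \frac{5967}{728011}$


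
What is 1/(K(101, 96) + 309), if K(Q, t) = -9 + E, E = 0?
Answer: 1/300 ≈ 0.0033333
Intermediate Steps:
K(Q, t) = -9 (K(Q, t) = -9 + 0 = -9)
1/(K(101, 96) + 309) = 1/(-9 + 309) = 1/300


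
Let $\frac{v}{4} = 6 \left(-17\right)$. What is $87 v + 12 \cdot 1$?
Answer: $-35484$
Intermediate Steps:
$v = -408$ ($v = 4 \cdot 6 \left(-17\right) = 4 \left(-102\right) = -408$)
$87 v + 12 \cdot 1 = 87 \left(-408\right) + 12 \cdot 1 = -35496 + 12 = -35484$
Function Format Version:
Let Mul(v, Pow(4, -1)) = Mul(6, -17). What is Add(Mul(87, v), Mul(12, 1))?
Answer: -35484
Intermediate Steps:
v = -408 (v = Mul(4, Mul(6, -17)) = Mul(4, -102) = -408)
Add(Mul(87, v), Mul(12, 1)) = Add(Mul(87, -408), Mul(12, 1)) = Add(-35496, 12) = -35484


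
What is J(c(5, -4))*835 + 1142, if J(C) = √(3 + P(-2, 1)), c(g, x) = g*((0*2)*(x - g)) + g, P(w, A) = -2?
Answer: 1977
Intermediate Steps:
c(g, x) = g (c(g, x) = g*(0*(x - g)) + g = g*0 + g = 0 + g = g)
J(C) = 1 (J(C) = √(3 - 2) = √1 = 1)
J(c(5, -4))*835 + 1142 = 1*835 + 1142 = 835 + 1142 = 1977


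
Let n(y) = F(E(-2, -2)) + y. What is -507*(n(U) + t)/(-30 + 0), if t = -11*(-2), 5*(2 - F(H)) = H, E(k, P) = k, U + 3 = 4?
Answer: 21463/50 ≈ 429.26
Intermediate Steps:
U = 1 (U = -3 + 4 = 1)
F(H) = 2 - H/5
n(y) = 12/5 + y (n(y) = (2 - 1/5*(-2)) + y = (2 + 2/5) + y = 12/5 + y)
t = 22
-507*(n(U) + t)/(-30 + 0) = -507*((12/5 + 1) + 22)/(-30 + 0) = -507*(17/5 + 22)/(-30) = -64389*(-1)/(5*30) = -507*(-127/150) = 21463/50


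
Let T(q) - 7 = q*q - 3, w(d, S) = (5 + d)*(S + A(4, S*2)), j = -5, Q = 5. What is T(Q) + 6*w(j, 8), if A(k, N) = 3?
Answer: 29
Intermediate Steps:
w(d, S) = (3 + S)*(5 + d) (w(d, S) = (5 + d)*(S + 3) = (5 + d)*(3 + S) = (3 + S)*(5 + d))
T(q) = 4 + q² (T(q) = 7 + (q*q - 3) = 7 + (q² - 3) = 7 + (-3 + q²) = 4 + q²)
T(Q) + 6*w(j, 8) = (4 + 5²) + 6*(15 + 3*(-5) + 5*8 + 8*(-5)) = (4 + 25) + 6*(15 - 15 + 40 - 40) = 29 + 6*0 = 29 + 0 = 29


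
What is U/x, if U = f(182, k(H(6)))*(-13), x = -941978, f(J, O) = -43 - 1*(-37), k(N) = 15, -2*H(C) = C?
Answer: -39/470989 ≈ -8.2804e-5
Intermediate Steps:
H(C) = -C/2
f(J, O) = -6 (f(J, O) = -43 + 37 = -6)
U = 78 (U = -6*(-13) = 78)
U/x = 78/(-941978) = 78*(-1/941978) = -39/470989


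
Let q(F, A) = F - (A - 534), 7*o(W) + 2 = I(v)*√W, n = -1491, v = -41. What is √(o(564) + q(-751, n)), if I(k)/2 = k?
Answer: 2*√(15603 - 287*√141)/7 ≈ 31.552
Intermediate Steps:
I(k) = 2*k
o(W) = -2/7 - 82*√W/7 (o(W) = -2/7 + ((2*(-41))*√W)/7 = -2/7 + (-82*√W)/7 = -2/7 - 82*√W/7)
q(F, A) = 534 + F - A (q(F, A) = F - (-534 + A) = F + (534 - A) = 534 + F - A)
√(o(564) + q(-751, n)) = √((-2/7 - 164*√141/7) + (534 - 751 - 1*(-1491))) = √((-2/7 - 164*√141/7) + (534 - 751 + 1491)) = √((-2/7 - 164*√141/7) + 1274) = √(8916/7 - 164*√141/7)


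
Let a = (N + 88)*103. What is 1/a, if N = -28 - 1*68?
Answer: -1/824 ≈ -0.0012136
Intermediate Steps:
N = -96 (N = -28 - 68 = -96)
a = -824 (a = (-96 + 88)*103 = -8*103 = -824)
1/a = 1/(-824) = -1/824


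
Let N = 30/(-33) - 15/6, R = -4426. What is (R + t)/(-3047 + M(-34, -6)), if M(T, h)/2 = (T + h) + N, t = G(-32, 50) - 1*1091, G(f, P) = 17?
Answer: 15125/8618 ≈ 1.7550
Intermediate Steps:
N = -75/22 (N = 30*(-1/33) - 15*1/6 = -10/11 - 5/2 = -75/22 ≈ -3.4091)
t = -1074 (t = 17 - 1*1091 = 17 - 1091 = -1074)
M(T, h) = -75/11 + 2*T + 2*h (M(T, h) = 2*((T + h) - 75/22) = 2*(-75/22 + T + h) = -75/11 + 2*T + 2*h)
(R + t)/(-3047 + M(-34, -6)) = (-4426 - 1074)/(-3047 + (-75/11 + 2*(-34) + 2*(-6))) = -5500/(-3047 + (-75/11 - 68 - 12)) = -5500/(-3047 - 955/11) = -5500/(-34472/11) = -5500*(-11/34472) = 15125/8618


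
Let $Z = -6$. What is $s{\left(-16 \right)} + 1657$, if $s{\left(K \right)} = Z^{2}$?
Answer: $1693$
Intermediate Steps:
$s{\left(K \right)} = 36$ ($s{\left(K \right)} = \left(-6\right)^{2} = 36$)
$s{\left(-16 \right)} + 1657 = 36 + 1657 = 1693$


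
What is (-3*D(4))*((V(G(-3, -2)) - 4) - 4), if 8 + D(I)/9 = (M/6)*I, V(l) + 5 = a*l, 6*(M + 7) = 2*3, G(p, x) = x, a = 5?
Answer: -7452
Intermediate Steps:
M = -6 (M = -7 + (2*3)/6 = -7 + (⅙)*6 = -7 + 1 = -6)
V(l) = -5 + 5*l
D(I) = -72 - 9*I (D(I) = -72 + 9*((-6/6)*I) = -72 + 9*((-6*⅙)*I) = -72 + 9*(-I) = -72 - 9*I)
(-3*D(4))*((V(G(-3, -2)) - 4) - 4) = (-3*(-72 - 9*4))*(((-5 + 5*(-2)) - 4) - 4) = (-3*(-72 - 36))*(((-5 - 10) - 4) - 4) = (-3*(-108))*((-15 - 4) - 4) = 324*(-19 - 4) = 324*(-23) = -7452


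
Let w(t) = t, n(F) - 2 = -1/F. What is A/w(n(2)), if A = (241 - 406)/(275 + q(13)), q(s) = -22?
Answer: -10/23 ≈ -0.43478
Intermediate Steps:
n(F) = 2 - 1/F
A = -15/23 (A = (241 - 406)/(275 - 22) = -165/253 = -165*1/253 = -15/23 ≈ -0.65217)
A/w(n(2)) = -15/(23*(2 - 1/2)) = -15/(23*(2 - 1*½)) = -15/(23*(2 - ½)) = -15/(23*3/2) = -15/23*⅔ = -10/23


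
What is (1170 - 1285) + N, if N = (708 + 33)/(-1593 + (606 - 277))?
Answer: -146101/1264 ≈ -115.59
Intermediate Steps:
N = -741/1264 (N = 741/(-1593 + 329) = 741/(-1264) = 741*(-1/1264) = -741/1264 ≈ -0.58623)
(1170 - 1285) + N = (1170 - 1285) - 741/1264 = -115 - 741/1264 = -146101/1264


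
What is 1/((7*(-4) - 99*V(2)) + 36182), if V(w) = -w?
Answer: 1/36352 ≈ 2.7509e-5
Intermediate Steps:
1/((7*(-4) - 99*V(2)) + 36182) = 1/((7*(-4) - (-99)*2) + 36182) = 1/((-28 - 99*(-2)) + 36182) = 1/((-28 + 198) + 36182) = 1/(170 + 36182) = 1/36352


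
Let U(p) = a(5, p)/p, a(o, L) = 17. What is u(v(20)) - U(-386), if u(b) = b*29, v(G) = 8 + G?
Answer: 313449/386 ≈ 812.04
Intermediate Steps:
U(p) = 17/p
u(b) = 29*b
u(v(20)) - U(-386) = 29*(8 + 20) - 17/(-386) = 29*28 - 17*(-1)/386 = 812 - 1*(-17/386) = 812 + 17/386 = 313449/386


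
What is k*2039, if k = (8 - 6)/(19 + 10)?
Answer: 4078/29 ≈ 140.62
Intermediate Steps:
k = 2/29 ≈ 0.068966
k*2039 = (2/29)*2039 = 4078/29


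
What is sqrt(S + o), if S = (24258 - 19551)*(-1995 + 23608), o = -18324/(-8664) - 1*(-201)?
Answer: sqrt(146901865902)/38 ≈ 10086.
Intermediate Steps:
o = 146649/722 (o = -18324*(-1/8664) + 201 = 1527/722 + 201 = 146649/722 ≈ 203.11)
S = 101732391 (S = 4707*21613 = 101732391)
sqrt(S + o) = sqrt(101732391 + 146649/722) = sqrt(73450932951/722) = sqrt(146901865902)/38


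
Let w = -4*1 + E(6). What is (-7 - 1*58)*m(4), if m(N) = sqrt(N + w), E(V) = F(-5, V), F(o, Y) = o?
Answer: -65*I*sqrt(5) ≈ -145.34*I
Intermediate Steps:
E(V) = -5
w = -9 (w = -4*1 - 5 = -4 - 5 = -9)
m(N) = sqrt(-9 + N) (m(N) = sqrt(N - 9) = sqrt(-9 + N))
(-7 - 1*58)*m(4) = (-7 - 1*58)*sqrt(-9 + 4) = (-7 - 58)*sqrt(-5) = -65*I*sqrt(5)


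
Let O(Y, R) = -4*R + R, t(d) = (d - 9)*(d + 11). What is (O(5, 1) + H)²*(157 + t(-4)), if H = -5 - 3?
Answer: 7986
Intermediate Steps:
H = -8
t(d) = (-9 + d)*(11 + d)
O(Y, R) = -3*R
(O(5, 1) + H)²*(157 + t(-4)) = (-3*1 - 8)²*(157 + (-99 + (-4)² + 2*(-4))) = (-3 - 8)²*(157 + (-99 + 16 - 8)) = (-11)²*(157 - 91) = 121*66 = 7986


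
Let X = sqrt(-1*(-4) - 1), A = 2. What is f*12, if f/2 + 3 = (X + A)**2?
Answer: 96 + 96*sqrt(3) ≈ 262.28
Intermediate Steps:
X = sqrt(3) (X = sqrt(4 - 1) = sqrt(3) ≈ 1.7320)
f = -6 + 2*(2 + sqrt(3))**2 (f = -6 + 2*(sqrt(3) + 2)**2 = -6 + 2*(2 + sqrt(3))**2 ≈ 21.856)
f*12 = (8 + 8*sqrt(3))*12 = 96 + 96*sqrt(3)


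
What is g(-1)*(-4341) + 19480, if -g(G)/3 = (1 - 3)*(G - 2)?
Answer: 97618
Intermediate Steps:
g(G) = -12 + 6*G (g(G) = -3*(1 - 3)*(G - 2) = -(-6)*(-2 + G) = -3*(4 - 2*G) = -12 + 6*G)
g(-1)*(-4341) + 19480 = (-12 + 6*(-1))*(-4341) + 19480 = (-12 - 6)*(-4341) + 19480 = -18*(-4341) + 19480 = 78138 + 19480 = 97618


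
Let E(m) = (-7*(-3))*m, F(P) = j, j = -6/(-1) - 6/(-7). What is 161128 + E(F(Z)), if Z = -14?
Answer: 161272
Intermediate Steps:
j = 48/7 (j = -6*(-1) - 6*(-⅐) = 6 + 6/7 = 48/7 ≈ 6.8571)
F(P) = 48/7
E(m) = 21*m
161128 + E(F(Z)) = 161128 + 21*(48/7) = 161128 + 144 = 161272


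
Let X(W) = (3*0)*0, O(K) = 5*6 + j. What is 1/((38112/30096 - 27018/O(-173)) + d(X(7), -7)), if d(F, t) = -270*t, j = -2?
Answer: 8778/8131393 ≈ 0.0010795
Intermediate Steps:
O(K) = 28 (O(K) = 5*6 - 2 = 30 - 2 = 28)
X(W) = 0 (X(W) = 0*0 = 0)
1/((38112/30096 - 27018/O(-173)) + d(X(7), -7)) = 1/((38112/30096 - 27018/28) - 270*(-7)) = 1/((38112*(1/30096) - 27018*1/28) + 1890) = 1/((794/627 - 13509/14) + 1890) = 1/(-8459027/8778 + 1890) = 1/(8131393/8778) = 8778/8131393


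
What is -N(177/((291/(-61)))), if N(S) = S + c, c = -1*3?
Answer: 3890/97 ≈ 40.103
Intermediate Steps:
c = -3
N(S) = -3 + S (N(S) = S - 3 = -3 + S)
-N(177/((291/(-61)))) = -(-3 + 177/((291/(-61)))) = -(-3 + 177/((291*(-1/61)))) = -(-3 + 177/(-291/61)) = -(-3 + 177*(-61/291)) = -(-3 - 3599/97) = -1*(-3890/97) = 3890/97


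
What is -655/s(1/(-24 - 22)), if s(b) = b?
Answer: 30130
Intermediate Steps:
-655/s(1/(-24 - 22)) = -655/(1/(-24 - 22)) = -655/(1/(-46)) = -655/(-1/46) = -655*(-46) = 30130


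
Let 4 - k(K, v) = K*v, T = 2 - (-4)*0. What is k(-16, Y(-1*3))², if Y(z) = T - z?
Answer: 7056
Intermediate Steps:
T = 2 (T = 2 - 1*0 = 2 + 0 = 2)
Y(z) = 2 - z
k(K, v) = 4 - K*v
k(-16, Y(-1*3))² = (4 - 1*(-16)*(2 - (-1)*3))² = (4 - 1*(-16)*(2 - 1*(-3)))² = (4 - 1*(-16)*(2 + 3))² = (4 - 1*(-16)*5)² = (4 + 80)² = 84² = 7056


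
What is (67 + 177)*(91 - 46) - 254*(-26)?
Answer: 17584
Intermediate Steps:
(67 + 177)*(91 - 46) - 254*(-26) = 244*45 + 6604 = 10980 + 6604 = 17584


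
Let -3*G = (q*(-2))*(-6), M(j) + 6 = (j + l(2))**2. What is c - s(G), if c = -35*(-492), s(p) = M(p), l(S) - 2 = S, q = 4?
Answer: 17082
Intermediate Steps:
l(S) = 2 + S
M(j) = -6 + (4 + j)**2 (M(j) = -6 + (j + (2 + 2))**2 = -6 + (j + 4)**2 = -6 + (4 + j)**2)
G = -16 (G = -4*(-2)*(-6)/3 = -(-8)*(-6)/3 = -1/3*48 = -16)
s(p) = -6 + (4 + p)**2
c = 17220
c - s(G) = 17220 - (-6 + (4 - 16)**2) = 17220 - (-6 + (-12)**2) = 17220 - (-6 + 144) = 17220 - 1*138 = 17220 - 138 = 17082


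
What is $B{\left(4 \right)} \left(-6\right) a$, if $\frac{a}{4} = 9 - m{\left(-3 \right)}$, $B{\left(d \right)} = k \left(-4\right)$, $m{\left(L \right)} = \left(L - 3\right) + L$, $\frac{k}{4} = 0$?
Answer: $0$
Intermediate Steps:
$k = 0$ ($k = 4 \cdot 0 = 0$)
$m{\left(L \right)} = -3 + 2 L$ ($m{\left(L \right)} = \left(-3 + L\right) + L = -3 + 2 L$)
$B{\left(d \right)} = 0$ ($B{\left(d \right)} = 0 \left(-4\right) = 0$)
$a = 72$ ($a = 4 \left(9 - \left(-3 + 2 \left(-3\right)\right)\right) = 4 \left(9 - \left(-3 - 6\right)\right) = 4 \left(9 - -9\right) = 4 \left(9 + 9\right) = 4 \cdot 18 = 72$)
$B{\left(4 \right)} \left(-6\right) a = 0 \left(-6\right) 72 = 0 \cdot 72 = 0$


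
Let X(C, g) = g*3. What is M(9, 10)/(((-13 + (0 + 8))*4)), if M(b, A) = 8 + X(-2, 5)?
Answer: -23/20 ≈ -1.1500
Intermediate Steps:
X(C, g) = 3*g
M(b, A) = 23 (M(b, A) = 8 + 3*5 = 8 + 15 = 23)
M(9, 10)/(((-13 + (0 + 8))*4)) = 23/(((-13 + (0 + 8))*4)) = 23/(((-13 + 8)*4)) = 23/((-5*4)) = 23/(-20) = 23*(-1/20) = -23/20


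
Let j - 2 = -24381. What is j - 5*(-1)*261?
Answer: -23074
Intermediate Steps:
j = -24379 (j = 2 - 24381 = -24379)
j - 5*(-1)*261 = -24379 - 5*(-1)*261 = -24379 - (-5)*261 = -24379 - 1*(-1305) = -24379 + 1305 = -23074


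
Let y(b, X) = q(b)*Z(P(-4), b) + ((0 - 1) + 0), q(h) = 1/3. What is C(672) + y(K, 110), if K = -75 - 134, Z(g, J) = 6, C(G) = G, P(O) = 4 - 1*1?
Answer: 673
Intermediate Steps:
P(O) = 3 (P(O) = 4 - 1 = 3)
q(h) = 1/3
K = -209
y(b, X) = 1 (y(b, X) = (1/3)*6 + ((0 - 1) + 0) = 2 + (-1 + 0) = 2 - 1 = 1)
C(672) + y(K, 110) = 672 + 1 = 673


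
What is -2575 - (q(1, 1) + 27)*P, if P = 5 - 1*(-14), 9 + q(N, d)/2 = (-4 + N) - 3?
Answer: -2518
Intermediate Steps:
q(N, d) = -32 + 2*N (q(N, d) = -18 + 2*((-4 + N) - 3) = -18 + 2*(-7 + N) = -18 + (-14 + 2*N) = -32 + 2*N)
P = 19 (P = 5 + 14 = 19)
-2575 - (q(1, 1) + 27)*P = -2575 - ((-32 + 2*1) + 27)*19 = -2575 - ((-32 + 2) + 27)*19 = -2575 - (-30 + 27)*19 = -2575 - (-3)*19 = -2575 - 1*(-57) = -2575 + 57 = -2518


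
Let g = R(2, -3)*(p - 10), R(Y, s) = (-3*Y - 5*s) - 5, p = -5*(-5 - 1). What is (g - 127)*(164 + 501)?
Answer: -31255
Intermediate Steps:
p = 30 (p = -5*(-6) = 30)
R(Y, s) = -5 - 5*s - 3*Y (R(Y, s) = (-5*s - 3*Y) - 5 = -5 - 5*s - 3*Y)
g = 80 (g = (-5 - 5*(-3) - 3*2)*(30 - 10) = (-5 + 15 - 6)*20 = 4*20 = 80)
(g - 127)*(164 + 501) = (80 - 127)*(164 + 501) = -47*665 = -31255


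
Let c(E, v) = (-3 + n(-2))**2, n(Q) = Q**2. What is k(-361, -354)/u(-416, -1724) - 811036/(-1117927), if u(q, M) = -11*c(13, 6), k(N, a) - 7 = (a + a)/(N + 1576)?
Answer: 707673107/4980364785 ≈ 0.14209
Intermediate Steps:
k(N, a) = 7 + 2*a/(1576 + N) (k(N, a) = 7 + (a + a)/(N + 1576) = 7 + (2*a)/(1576 + N) = 7 + 2*a/(1576 + N))
c(E, v) = 1 (c(E, v) = (-3 + (-2)**2)**2 = (-3 + 4)**2 = 1**2 = 1)
u(q, M) = -11 (u(q, M) = -11*1 = -11)
k(-361, -354)/u(-416, -1724) - 811036/(-1117927) = ((11032 + 2*(-354) + 7*(-361))/(1576 - 361))/(-11) - 811036/(-1117927) = ((11032 - 708 - 2527)/1215)*(-1/11) - 811036*(-1/1117927) = ((1/1215)*7797)*(-1/11) + 811036/1117927 = (2599/405)*(-1/11) + 811036/1117927 = -2599/4455 + 811036/1117927 = 707673107/4980364785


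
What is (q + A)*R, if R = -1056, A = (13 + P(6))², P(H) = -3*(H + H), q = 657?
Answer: -1252416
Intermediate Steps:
P(H) = -6*H
A = 529 (A = (13 - 6*6)² = (13 - 36)² = (-23)² = 529)
(q + A)*R = (657 + 529)*(-1056) = 1186*(-1056) = -1252416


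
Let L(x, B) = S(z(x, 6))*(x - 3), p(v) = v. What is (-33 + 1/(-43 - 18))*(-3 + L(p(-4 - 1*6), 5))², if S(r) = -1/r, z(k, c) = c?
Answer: -25175/1098 ≈ -22.928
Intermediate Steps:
L(x, B) = ½ - x/6 (L(x, B) = (-1/6)*(x - 3) = (-1*⅙)*(-3 + x) = -(-3 + x)/6 = ½ - x/6)
(-33 + 1/(-43 - 18))*(-3 + L(p(-4 - 1*6), 5))² = (-33 + 1/(-43 - 18))*(-3 + (½ - (-4 - 1*6)/6))² = (-33 + 1/(-61))*(-3 + (½ - (-4 - 6)/6))² = (-33 - 1/61)*(-3 + (½ - ⅙*(-10)))² = -2014*(-3 + (½ + 5/3))²/61 = -2014*(-3 + 13/6)²/61 = -2014*(-⅚)²/61 = -2014/61*25/36 = -25175/1098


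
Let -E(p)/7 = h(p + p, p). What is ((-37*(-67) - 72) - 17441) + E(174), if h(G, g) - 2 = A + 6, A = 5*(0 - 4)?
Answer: -14950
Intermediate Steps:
A = -20 (A = 5*(-4) = -20)
h(G, g) = -12 (h(G, g) = 2 + (-20 + 6) = 2 - 14 = -12)
E(p) = 84 (E(p) = -7*(-12) = 84)
((-37*(-67) - 72) - 17441) + E(174) = ((-37*(-67) - 72) - 17441) + 84 = ((2479 - 72) - 17441) + 84 = (2407 - 17441) + 84 = -15034 + 84 = -14950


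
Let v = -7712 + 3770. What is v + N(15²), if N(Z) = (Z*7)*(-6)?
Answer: -13392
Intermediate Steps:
N(Z) = -42*Z (N(Z) = (7*Z)*(-6) = -42*Z)
v = -3942
v + N(15²) = -3942 - 42*15² = -3942 - 42*225 = -3942 - 9450 = -13392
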